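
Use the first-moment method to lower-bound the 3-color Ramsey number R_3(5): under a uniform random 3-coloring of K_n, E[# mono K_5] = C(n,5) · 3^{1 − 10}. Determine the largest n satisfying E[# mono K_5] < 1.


We need C(n, 5) · 3^{1 − 10} < 1, i.e. C(n, 5) < 3^{10 − 1} = 19683.
Check values of n near the boundary:
  n = 14: C(14, 5) = 2002; 2002 < 19683? YES
  n = 15: C(15, 5) = 3003; 3003 < 19683? YES
  n = 16: C(16, 5) = 4368; 4368 < 19683? YES
  n = 17: C(17, 5) = 6188; 6188 < 19683? YES
  n = 18: C(18, 5) = 8568; 8568 < 19683? YES
  n = 19: C(19, 5) = 11628; 11628 < 19683? YES
  n = 20: C(20, 5) = 15504; 15504 < 19683? YES
  n = 21: C(21, 5) = 20349; 20349 < 19683? NO
  n = 22: C(22, 5) = 26334; 26334 < 19683? NO
  n = 23: C(23, 5) = 33649; 33649 < 19683? NO
The largest n with C(n, 5) < 19683 is n = 20 (where E[X] = 5168/6561 ≈ 0.78768). Hence R_3(5) > 20, i.e. R_3(5) ≥ 21.

Largest n = 20; hence R_3(5) > 20.


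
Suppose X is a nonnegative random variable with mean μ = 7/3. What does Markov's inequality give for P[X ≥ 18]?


μ = E[X] = 7/3, a = 18.
Markov: P[X ≥ 18] ≤ μ/a = (7/3)/18 = 7/54.
Numerically: ≈ 0.12963.
(Since a = 18 > μ = 2.33333, the bound 7/54 is < 1 and informative.)

P[X ≥ 18] ≤ 7/54 ≈ 0.12963.


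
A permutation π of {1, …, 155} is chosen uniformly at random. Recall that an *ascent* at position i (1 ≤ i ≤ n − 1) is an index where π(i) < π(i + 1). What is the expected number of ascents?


Write X = Σ X_I over i = 1, …, 154, with X_I the indicator of one ascent.
There are 154 indicators.
For each fixed i, the pair (π(i), π(i+1)) is a uniformly random ordered pair of distinct values from {1, …, 155}; by symmetry P[π(i) < π(i+1)] = 1/2.
By linearity: E[X] = 154 · (1/2) = (155 − 1) · (1/2) = 77 ≈ 77.0000.

E[X] = 77 = 77.0000.


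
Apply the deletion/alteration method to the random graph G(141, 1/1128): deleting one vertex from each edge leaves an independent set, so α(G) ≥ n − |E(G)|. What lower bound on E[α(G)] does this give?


E[|E(G)|] = C(141, 2)·p = 9870 · (1/1128) = 35/4.
E[α(G)] ≥ n − E[|E(G)|] = 141 − 35/4 = 529/4.
Numerically: ≈ 132.2500.
(This is only a lower bound; the true E[α(G)] may be larger.)

E[α(G)] ≥ 529/4 ≈ 132.2500.


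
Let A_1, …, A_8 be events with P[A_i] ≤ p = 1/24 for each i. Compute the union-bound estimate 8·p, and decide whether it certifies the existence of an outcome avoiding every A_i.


Union bound: P[∪_{i=1}^{8} A_i] ≤ Σ_i P[A_i] ≤ 8·p = 8·(1/24) = 1/3.
Numerically: 1/3 ≈ 0.3333333.
Is 1/3 < 1? YES.
Since P[∪ A_i] ≤ 1/3 < 1, the complement has P[∩ A_i^c] ≥ 1 − 1/3 = 2/3 > 0, so some outcome avoids every A_i.

8·p = 1/3 ≈ 0.3333333; existence CERTIFIED by the union bound.


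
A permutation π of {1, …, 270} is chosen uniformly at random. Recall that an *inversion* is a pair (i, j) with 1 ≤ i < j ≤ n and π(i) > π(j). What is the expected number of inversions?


Write X = Σ X_I over the C(270, 2) = 36315 pairs i < j, with X_I the indicator of one inversion.
There are 36315 indicators.
For each fixed pair i < j, the values π(i) and π(j) are two distinct elements of {1, …, 270} in uniformly random order; by symmetry P[π(i) > π(j)] = 1/2.
By linearity: E[X] = 36315 · (1/2) = C(270, 2) · (1/2) = 36315/2 = 36315/2 ≈ 18157.5000.

E[X] = 36315/2 = 18157.5000.


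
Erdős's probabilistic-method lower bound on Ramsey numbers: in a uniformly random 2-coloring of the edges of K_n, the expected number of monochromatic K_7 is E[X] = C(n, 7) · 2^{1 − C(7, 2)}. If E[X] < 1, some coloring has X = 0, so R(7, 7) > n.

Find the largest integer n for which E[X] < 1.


We need C(n, 7) · 2^{1 − 21} < 1, i.e. C(n, 7) < 2^{21 − 1} = 1048576.
Check values of n near the boundary:
  n = 24: C(24, 7) = 346104; 346104 < 1048576? YES
  n = 25: C(25, 7) = 480700; 480700 < 1048576? YES
  n = 26: C(26, 7) = 657800; 657800 < 1048576? YES
  n = 27: C(27, 7) = 888030; 888030 < 1048576? YES
  n = 28: C(28, 7) = 1184040; 1184040 < 1048576? NO
The largest n with C(n, 7) < 1048576 is n = 27 (where E[X] = 444015/524288 ≈ 0.8468914). Hence R(7, 7) > 27, i.e. R(7, 7) ≥ 28.

Largest n = 27; hence R(7, 7) > 27.


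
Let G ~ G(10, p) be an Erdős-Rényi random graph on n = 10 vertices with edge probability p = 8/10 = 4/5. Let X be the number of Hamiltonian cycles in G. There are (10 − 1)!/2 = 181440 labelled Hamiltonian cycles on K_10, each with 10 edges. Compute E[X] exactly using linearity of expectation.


K_10 has (10 − 1)!/2 = 181440 labelled Hamiltonian cycles.
For each such Hamiltonian cycle H, let X_H = 1 if all 10 edges of H are present in G. Then P[X_H = 1] = p^{10} = (4/5)^{10} = 1048576/9765625.
By linearity of expectation: E[X] = Σ_H E[X_H] = 181440 · p^{10} = 181440 · 1048576/9765625 = 38050725888/1953125.
Numerically: E[X] ≈ 1.948e+04.

E[X] = 181440 · (4/5)^{10} = 38050725888/1953125 ≈ 1.948e+04.


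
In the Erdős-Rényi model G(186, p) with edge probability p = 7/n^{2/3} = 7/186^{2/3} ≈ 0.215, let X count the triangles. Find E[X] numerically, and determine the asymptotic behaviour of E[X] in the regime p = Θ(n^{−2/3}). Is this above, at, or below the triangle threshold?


Number of potential triangles: C(186, 3) = 1055240.
Each occurs with probability p³ ≈ (0.215)³ ≈ 9.91444e-03.
By linearity: E[X] = C(186, 3)·p³ ≈ 1055240 · 9.91444e-03 ≈ 10462.115.
Since α = 2/3 < 1, p = c/n^{2/3} ≫ 1/n is above the triangle threshold p ~ 1/n. Asymptotically E[X] ~ (c³/6)·n^{3(1−α)} = (7³/6)·n^{1} → ∞; triangles are abundant w.h.p.

E[X] ≈ 10462.115; in regime p = Θ(1/n^{2/3}) E[X] diverges (above the triangle threshold p ~ 1/n).


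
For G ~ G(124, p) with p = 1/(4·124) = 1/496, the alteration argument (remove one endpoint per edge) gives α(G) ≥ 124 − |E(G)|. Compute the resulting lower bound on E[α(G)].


E[|E(G)|] = C(124, 2)·p = 7626 · (1/496) = 123/8.
E[α(G)] ≥ n − E[|E(G)|] = 124 − 123/8 = 869/8.
Numerically: ≈ 108.6250.
(This is only a lower bound; the true E[α(G)] may be larger.)

E[α(G)] ≥ 869/8 ≈ 108.6250.


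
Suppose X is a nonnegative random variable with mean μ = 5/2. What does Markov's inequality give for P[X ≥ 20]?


μ = E[X] = 5/2, a = 20.
Markov: P[X ≥ 20] ≤ μ/a = (5/2)/20 = 1/8.
Numerically: ≈ 0.12500.
(Since a = 20 > μ = 2.50000, the bound 1/8 is < 1 and informative.)

P[X ≥ 20] ≤ 1/8 ≈ 0.12500.


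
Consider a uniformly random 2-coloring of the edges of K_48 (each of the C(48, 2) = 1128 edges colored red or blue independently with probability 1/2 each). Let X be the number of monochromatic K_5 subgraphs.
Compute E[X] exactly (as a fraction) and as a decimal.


Let X = Σ_S X_S over the C(48, 5) = 1712304 subsets S of size 5, where X_S = 1 if the K_5 on S is monochromatic.
For a fixed S, the K_5 on S has C(5, 2) = 10 edges. P[all 10 edges red] = (1/2)^10, and likewise for blue, so P[monochromatic] = 2·(1/2)^10 = 2^{1 − 10} = 1/512.
By linearity of expectation: E[X] = C(48, 5) · 2^{1 − 10} = 1712304 · 1/512 = 107019/32.
Numerically: E[X] ≈ 3344.344.

E[X] = C(48,5)·2^(1−C(5,2)) = 107019/32 ≈ 3344.344.


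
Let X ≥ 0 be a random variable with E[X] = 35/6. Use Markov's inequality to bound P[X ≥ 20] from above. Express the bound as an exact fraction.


μ = E[X] = 35/6, a = 20.
Markov: P[X ≥ 20] ≤ μ/a = (35/6)/20 = 7/24.
Numerically: ≈ 0.292.
(Since a = 20 > μ = 5.833, the bound 7/24 is < 1 and informative.)

P[X ≥ 20] ≤ 7/24 ≈ 0.292.


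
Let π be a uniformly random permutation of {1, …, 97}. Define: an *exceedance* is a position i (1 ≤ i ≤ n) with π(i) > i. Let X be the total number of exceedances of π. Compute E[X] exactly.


Write X = Σ_{i=1}^{97} X_i, where X_i = 1_{π(i) > i}.
For each fixed i, π(i) is uniform over {1, …, 97} (marginal of a uniform permutation), so P[π(i) > i] = (n − i)/n. Summing: Σ_{i=1}^{97} (n − i)/n = (0 + 1 + … + 96)/97 = 97(97 − 1)/(2·97) = (97 − 1)/2.
Hence E[X] = Σ_{i=1}^{97} (97 − i)/97 = 48 ≈ 48.0000.

E[X] = 48 = 48.0000.


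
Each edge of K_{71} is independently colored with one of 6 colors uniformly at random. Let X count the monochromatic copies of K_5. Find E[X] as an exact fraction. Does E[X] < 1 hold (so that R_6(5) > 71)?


E[X] = C(71, 5) · 6^{1 − 10} = 13019909 · 6^{−9} = 13019909/10077696.
As a reduced fraction: E[X] = 13019909/10077696 ≈ 1.2919529.
Is E[X] < 1? NO.
Since E[X] ≥ 1, the first-moment bound is inconclusive at n = 71; it does NOT by itself certify R_6(5) > 71.

E[X] = 13019909/10077696 ≈ 1.2919529; E[X] ≥ 1; first-moment method inconclusive here.


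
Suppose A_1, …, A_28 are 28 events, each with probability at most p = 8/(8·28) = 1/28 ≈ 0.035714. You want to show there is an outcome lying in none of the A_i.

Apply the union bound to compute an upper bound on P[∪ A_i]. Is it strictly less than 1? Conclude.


Union bound: P[∪_{i=1}^{28} A_i] ≤ Σ_i P[A_i] ≤ 28·p = 28·(1/28) = 1.
Numerically: 1 ≈ 1.000000.
Is 1 < 1? NO.
Since the bound 1 is ≥ 1, the union bound is uninformative here; it does NOT by itself certify existence.

28·p = 1 ≈ 1.000000; existence NOT certified by the union bound.


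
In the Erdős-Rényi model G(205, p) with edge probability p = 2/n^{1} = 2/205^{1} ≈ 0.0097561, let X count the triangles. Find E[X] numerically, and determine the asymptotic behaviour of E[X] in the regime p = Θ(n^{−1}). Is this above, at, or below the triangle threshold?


Number of potential triangles: C(205, 3) = 1414910.
Each occurs with probability p³ ≈ (0.0097561)³ ≈ 9.2859941e-07.
By linearity: E[X] = C(205, 3)·p³ ≈ 1414910 · 9.2859941e-07 ≈ 1.31388.
Here α = 1, so p = 2/n is exactly at the triangle threshold p ~ 1/n. Asymptotically E[X] → c³/6 = 2³/6 = 4/3 ≈ 1.33333, a bounded constant. In this regime the triangle count is asymptotically Poisson(c³/6).

E[X] ≈ 1.31388; in regime p = Θ(1/n^{1}) E[X] stays bounded (at the triangle threshold p ~ 1/n).


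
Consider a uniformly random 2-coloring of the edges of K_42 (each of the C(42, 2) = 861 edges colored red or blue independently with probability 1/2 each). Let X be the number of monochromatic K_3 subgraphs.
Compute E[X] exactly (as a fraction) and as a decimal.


Let X = Σ_S X_S over the C(42, 3) = 11480 subsets S of size 3, where X_S = 1 if the K_3 on S is monochromatic.
For a fixed S, the K_3 on S has C(3, 2) = 3 edges. P[all 3 edges red] = (1/2)^3, and likewise for blue, so P[monochromatic] = 2·(1/2)^3 = 2^{1 − 3} = 1/4.
By linearity of expectation: E[X] = C(42, 3) · 2^{1 − 3} = 11480 · 1/4 = 2870.
Numerically: E[X] ≈ 2870.000.

E[X] = C(42,3)·2^(1−C(3,2)) = 2870 ≈ 2870.000.


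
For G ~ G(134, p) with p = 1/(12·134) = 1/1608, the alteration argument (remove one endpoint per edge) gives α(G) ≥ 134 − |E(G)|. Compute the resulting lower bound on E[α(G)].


E[|E(G)|] = C(134, 2)·p = 8911 · (1/1608) = 133/24.
E[α(G)] ≥ n − E[|E(G)|] = 134 − 133/24 = 3083/24.
Numerically: ≈ 128.4583.
(This is only a lower bound; the true E[α(G)] may be larger.)

E[α(G)] ≥ 3083/24 ≈ 128.4583.


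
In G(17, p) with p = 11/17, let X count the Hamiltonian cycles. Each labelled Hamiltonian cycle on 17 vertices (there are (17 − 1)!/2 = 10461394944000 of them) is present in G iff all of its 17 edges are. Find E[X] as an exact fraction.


K_17 has (17 − 1)!/2 = 10461394944000 labelled Hamiltonian cycles.
For each such Hamiltonian cycle H, let X_H = 1 if all 17 edges of H are present in G. Then P[X_H = 1] = p^{17} = (11/17)^{17} = 505447028499293771/827240261886336764177.
Summing the indicators: E[X] = Σ_H E[X_H] = 10461394944000 · p^{17} = 10461394944000 · 505447028499293771/827240261886336764177 = 5287680988402335763510093824000/827240261886336764177.
Numerically: E[X] ≈ 6.392e+09.

E[X] = 10461394944000 · (11/17)^{17} = 5287680988402335763510093824000/827240261886336764177 ≈ 6.392e+09.


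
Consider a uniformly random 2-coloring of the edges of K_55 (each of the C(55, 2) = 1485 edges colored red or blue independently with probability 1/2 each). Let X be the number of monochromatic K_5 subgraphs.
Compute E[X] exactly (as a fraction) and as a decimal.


Let X = Σ_S X_S over the C(55, 5) = 3478761 subsets S of size 5, where X_S = 1 if the K_5 on S is monochromatic.
For a fixed S, the K_5 on S has C(5, 2) = 10 edges. P[all 10 edges red] = (1/2)^10, and likewise for blue, so P[monochromatic] = 2·(1/2)^10 = 2^{1 − 10} = 1/512.
By linearity: E[X] = C(55, 5) · 2^{1 − 10} = 3478761 · 1/512 = 3478761/512.
Numerically: E[X] ≈ 6794.455.

E[X] = C(55,5)·2^(1−C(5,2)) = 3478761/512 ≈ 6794.455.


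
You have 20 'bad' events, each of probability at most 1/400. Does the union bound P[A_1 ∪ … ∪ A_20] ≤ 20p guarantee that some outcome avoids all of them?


Union bound: P[∪_{i=1}^{20} A_i] ≤ Σ_i P[A_i] ≤ 20·p = 20·(1/400) = 1/20.
Numerically: 1/20 ≈ 0.050.
Is 1/20 < 1? YES.
Since P[∪ A_i] ≤ 1/20 < 1, the complement has P[∩ A_i^c] ≥ 1 − 1/20 = 19/20 > 0, so some outcome avoids every A_i.

20·p = 1/20 ≈ 0.050; existence CERTIFIED by the union bound.


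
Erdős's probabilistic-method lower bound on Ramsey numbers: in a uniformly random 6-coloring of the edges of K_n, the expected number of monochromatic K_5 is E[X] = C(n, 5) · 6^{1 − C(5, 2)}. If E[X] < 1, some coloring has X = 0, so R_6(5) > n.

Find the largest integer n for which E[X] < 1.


We need C(n, 5) · 6^{1 − 10} < 1, i.e. C(n, 5) < 6^{10 − 1} = 10077696.
Check values of n near the boundary:
  n = 63: C(63, 5) = 7028847; 7028847 < 10077696? YES
  n = 64: C(64, 5) = 7624512; 7624512 < 10077696? YES
  n = 65: C(65, 5) = 8259888; 8259888 < 10077696? YES
  n = 66: C(66, 5) = 8936928; 8936928 < 10077696? YES
  n = 67: C(67, 5) = 9657648; 9657648 < 10077696? YES
  n = 68: C(68, 5) = 10424128; 10424128 < 10077696? NO
  n = 69: C(69, 5) = 11238513; 11238513 < 10077696? NO
The largest n with C(n, 5) < 10077696 is n = 67 (where E[X] = 67067/69984 ≈ 0.958). Hence R_6(5) > 67, i.e. R_6(5) ≥ 68.

Largest n = 67; hence R_6(5) > 67.


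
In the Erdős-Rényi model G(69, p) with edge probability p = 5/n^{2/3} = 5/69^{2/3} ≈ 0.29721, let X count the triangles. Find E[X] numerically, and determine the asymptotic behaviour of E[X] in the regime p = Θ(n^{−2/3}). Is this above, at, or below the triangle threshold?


Number of potential triangles: C(69, 3) = 52394.
Each occurs with probability p³ ≈ (0.29721)³ ≈ 2.6254988e-02.
By linearity: E[X] = C(69, 3)·p³ ≈ 52394 · 2.6254988e-02 ≈ 1375.60386.
Since α = 2/3 < 1, p = c/n^{2/3} ≫ 1/n is above the triangle threshold p ~ 1/n. Asymptotically E[X] ~ (c³/6)·n^{3(1−α)} = (5³/6)·n^{1} → ∞; triangles are abundant w.h.p.

E[X] ≈ 1375.60386; in regime p = Θ(1/n^{2/3}) E[X] diverges (above the triangle threshold p ~ 1/n).


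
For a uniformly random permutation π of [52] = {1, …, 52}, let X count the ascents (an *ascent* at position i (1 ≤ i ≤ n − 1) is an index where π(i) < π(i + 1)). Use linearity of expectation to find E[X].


Write X = Σ X_I over i = 1, …, 51, with X_I the indicator of one ascent.
There are 51 indicators.
For each fixed i, the pair (π(i), π(i+1)) is a uniformly random ordered pair of distinct values from {1, …, 52}; by symmetry P[π(i) < π(i+1)] = 1/2.
By linearity: E[X] = 51 · (1/2) = (52 − 1) · (1/2) = 51/2 ≈ 25.50000.

E[X] = 51/2 = 25.50000.


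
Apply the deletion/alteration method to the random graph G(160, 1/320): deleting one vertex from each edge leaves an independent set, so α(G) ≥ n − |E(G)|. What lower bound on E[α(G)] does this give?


E[|E(G)|] = C(160, 2)·p = 12720 · (1/320) = 159/4.
E[α(G)] ≥ n − E[|E(G)|] = 160 − 159/4 = 481/4.
Numerically: ≈ 120.250.
(This is only a lower bound; the true E[α(G)] may be larger.)

E[α(G)] ≥ 481/4 ≈ 120.250.


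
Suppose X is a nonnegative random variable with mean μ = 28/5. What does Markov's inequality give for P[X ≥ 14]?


μ = E[X] = 28/5, a = 14.
Markov: P[X ≥ 14] ≤ μ/a = (28/5)/14 = 2/5.
Numerically: ≈ 0.400.
(Since a = 14 > μ = 5.600, the bound 2/5 is < 1 and informative.)

P[X ≥ 14] ≤ 2/5 ≈ 0.400.


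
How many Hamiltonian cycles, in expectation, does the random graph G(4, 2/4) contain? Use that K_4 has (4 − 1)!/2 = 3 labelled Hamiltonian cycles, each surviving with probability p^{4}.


K_4 has (4 − 1)!/2 = 3 labelled Hamiltonian cycles.
For each such Hamiltonian cycle H, let X_H = 1 if all 4 edges of H are present in G. Then P[X_H = 1] = p^{4} = (1/2)^{4} = 1/16.
By linearity: E[X] = Σ_H E[X_H] = 3 · p^{4} = 3 · 1/16 = 3/16.
Numerically: E[X] ≈ 0.1875.

E[X] = 3 · (1/2)^{4} = 3/16 ≈ 0.1875.


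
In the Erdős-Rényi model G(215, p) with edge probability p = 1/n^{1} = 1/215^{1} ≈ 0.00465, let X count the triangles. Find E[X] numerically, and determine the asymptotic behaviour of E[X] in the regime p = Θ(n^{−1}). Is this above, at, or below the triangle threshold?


Number of potential triangles: C(215, 3) = 1633355.
Each occurs with probability p³ ≈ (0.00465)³ ≈ 1.00620e-07.
By linearity: E[X] = C(215, 3)·p³ ≈ 1633355 · 1.00620e-07 ≈ 0.164.
Here α = 1, so p = 1/n is exactly at the triangle threshold p ~ 1/n. Asymptotically E[X] → c³/6 = 1³/6 = 1/6 ≈ 0.167, a bounded constant. In this regime the triangle count is asymptotically Poisson(c³/6).

E[X] ≈ 0.164; in regime p = Θ(1/n^{1}) E[X] stays bounded (at the triangle threshold p ~ 1/n).


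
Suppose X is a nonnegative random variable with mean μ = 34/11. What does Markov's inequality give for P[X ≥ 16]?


μ = E[X] = 34/11, a = 16.
Markov: P[X ≥ 16] ≤ μ/a = (34/11)/16 = 17/88.
Numerically: ≈ 0.1932.
(Since a = 16 > μ = 3.0909, the bound 17/88 is < 1 and informative.)

P[X ≥ 16] ≤ 17/88 ≈ 0.1932.


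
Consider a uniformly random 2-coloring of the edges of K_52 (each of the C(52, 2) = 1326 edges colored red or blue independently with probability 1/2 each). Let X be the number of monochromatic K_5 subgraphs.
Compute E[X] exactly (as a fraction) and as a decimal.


Let X = Σ_S X_S over the C(52, 5) = 2598960 subsets S of size 5, where X_S = 1 if the K_5 on S is monochromatic.
For a fixed S, the K_5 on S has C(5, 2) = 10 edges. P[all 10 edges red] = (1/2)^10, and likewise for blue, so P[monochromatic] = 2·(1/2)^10 = 2^{1 − 10} = 1/512.
By linearity: E[X] = C(52, 5) · 2^{1 − 10} = 2598960 · 1/512 = 162435/32.
Numerically: E[X] ≈ 5076.0938.

E[X] = C(52,5)·2^(1−C(5,2)) = 162435/32 ≈ 5076.0938.


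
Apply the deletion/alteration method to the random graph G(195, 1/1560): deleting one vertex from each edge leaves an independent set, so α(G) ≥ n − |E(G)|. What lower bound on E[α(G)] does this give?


E[|E(G)|] = C(195, 2)·p = 18915 · (1/1560) = 97/8.
E[α(G)] ≥ n − E[|E(G)|] = 195 − 97/8 = 1463/8.
Numerically: ≈ 182.87500.
(This is only a lower bound; the true E[α(G)] may be larger.)

E[α(G)] ≥ 1463/8 ≈ 182.87500.


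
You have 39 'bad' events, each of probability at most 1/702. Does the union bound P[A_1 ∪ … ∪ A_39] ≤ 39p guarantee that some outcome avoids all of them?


Union bound: P[∪_{i=1}^{39} A_i] ≤ Σ_i P[A_i] ≤ 39·p = 39·(1/702) = 1/18.
Numerically: 1/18 ≈ 0.056.
Is 1/18 < 1? YES.
Since P[∪ A_i] ≤ 1/18 < 1, the complement has P[∩ A_i^c] ≥ 1 − 1/18 = 17/18 > 0, so some outcome avoids every A_i.

39·p = 1/18 ≈ 0.056; existence CERTIFIED by the union bound.


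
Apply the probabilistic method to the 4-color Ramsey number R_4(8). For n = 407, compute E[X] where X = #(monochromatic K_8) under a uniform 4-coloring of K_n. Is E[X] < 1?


E[X] = C(407, 8) · 4^{1 − 28} = 17424959239309050 · 4^{−27} = 17424959239309050/18014398509481984.
As a reduced fraction: E[X] = 8712479619654525/9007199254740992 ≈ 0.9673.
Is E[X] < 1? YES.
Since E[X] < 1, there exists a 4-coloring of K_{407} with no monochromatic K_8; hence R_4(8) > 407.

E[X] = 8712479619654525/9007199254740992 ≈ 0.9673; E[X] < 1, so R_4(8) > 407.


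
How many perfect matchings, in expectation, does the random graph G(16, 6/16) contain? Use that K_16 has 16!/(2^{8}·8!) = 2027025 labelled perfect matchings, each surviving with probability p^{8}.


K_16 has 16!/(2^{8}·8!) = 2027025 labelled perfect matchings.
For each such perfect matching H, let X_H = 1 if all 8 edges of H are present in G. Then P[X_H = 1] = p^{8} = (3/8)^{8} = 6561/16777216.
By linearity: E[X] = Σ_H E[X_H] = 2027025 · p^{8} = 2027025 · 6561/16777216 = 13299311025/16777216.
Numerically: E[X] ≈ 792.701.

E[X] = 2027025 · (3/8)^{8} = 13299311025/16777216 ≈ 792.701.


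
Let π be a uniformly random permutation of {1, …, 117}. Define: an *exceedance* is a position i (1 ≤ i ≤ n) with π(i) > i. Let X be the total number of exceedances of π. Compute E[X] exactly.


Write X = Σ_{i=1}^{117} X_i, where X_i = 1_{π(i) > i}.
For each fixed i, π(i) is uniform over {1, …, 117} (marginal of a uniform permutation), so P[π(i) > i] = (n − i)/n. Summing: Σ_{i=1}^{117} (n − i)/n = (0 + 1 + … + 116)/117 = 117(117 − 1)/(2·117) = (117 − 1)/2.
Hence E[X] = Σ_{i=1}^{117} (117 − i)/117 = 58 ≈ 58.00000.

E[X] = 58 = 58.00000.


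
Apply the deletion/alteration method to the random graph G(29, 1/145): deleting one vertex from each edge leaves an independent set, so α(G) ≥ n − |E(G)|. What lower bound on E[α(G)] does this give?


E[|E(G)|] = C(29, 2)·p = 406 · (1/145) = 14/5.
E[α(G)] ≥ n − E[|E(G)|] = 29 − 14/5 = 131/5.
Numerically: ≈ 26.200000.
(This is only a lower bound; the true E[α(G)] may be larger.)

E[α(G)] ≥ 131/5 ≈ 26.200000.


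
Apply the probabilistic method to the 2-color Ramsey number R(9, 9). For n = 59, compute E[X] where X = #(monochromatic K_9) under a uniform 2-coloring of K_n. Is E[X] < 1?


E[X] = C(59, 9) · 2^{1 − 36} = 12565671261 · 2^{−35} = 12565671261/34359738368.
As a reduced fraction: E[X] = 12565671261/34359738368 ≈ 0.366.
Is E[X] < 1? YES.
Since E[X] < 1, there exists a 2-coloring of K_{59} with no monochromatic K_9; hence R(9, 9) > 59.

E[X] = 12565671261/34359738368 ≈ 0.366; E[X] < 1, so R(9, 9) > 59.


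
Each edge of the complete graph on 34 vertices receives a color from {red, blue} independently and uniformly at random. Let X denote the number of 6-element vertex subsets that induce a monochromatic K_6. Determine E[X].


Let X = Σ_S X_S over the C(34, 6) = 1344904 subsets S of size 6, where X_S = 1 if the K_6 on S is monochromatic.
For a fixed S, the K_6 on S has C(6, 2) = 15 edges. P[all 15 edges red] = (1/2)^15, and likewise for blue, so P[monochromatic] = 2·(1/2)^15 = 2^{1 − 15} = 1/16384.
By linearity of expectation: E[X] = C(34, 6) · 2^{1 − 15} = 1344904 · 1/16384 = 168113/2048.
Numerically: E[X] ≈ 82.0864.

E[X] = C(34,6)·2^(1−C(6,2)) = 168113/2048 ≈ 82.0864.


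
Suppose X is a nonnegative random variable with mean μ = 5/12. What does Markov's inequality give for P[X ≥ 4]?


μ = E[X] = 5/12, a = 4.
Markov: P[X ≥ 4] ≤ μ/a = (5/12)/4 = 5/48.
Numerically: ≈ 0.1042.
(Since a = 4 > μ = 0.4167, the bound 5/48 is < 1 and informative.)

P[X ≥ 4] ≤ 5/48 ≈ 0.1042.


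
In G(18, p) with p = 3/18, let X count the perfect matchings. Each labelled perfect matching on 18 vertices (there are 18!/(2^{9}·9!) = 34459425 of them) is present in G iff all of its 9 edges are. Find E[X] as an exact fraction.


K_18 has 18!/(2^{9}·9!) = 34459425 labelled perfect matchings.
For each such perfect matching H, let X_H = 1 if all 9 edges of H are present in G. Then P[X_H = 1] = p^{9} = (1/6)^{9} = 1/10077696.
By linearity: E[X] = Σ_H E[X_H] = 34459425 · p^{9} = 34459425 · 1/10077696 = 425425/124416.
Numerically: E[X] ≈ 3.4194.

E[X] = 34459425 · (1/6)^{9} = 425425/124416 ≈ 3.4194.


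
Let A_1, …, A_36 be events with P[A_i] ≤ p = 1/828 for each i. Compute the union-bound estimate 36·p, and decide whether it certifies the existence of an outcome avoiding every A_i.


Union bound: P[∪_{i=1}^{36} A_i] ≤ Σ_i P[A_i] ≤ 36·p = 36·(1/828) = 1/23.
Numerically: 1/23 ≈ 0.04348.
Is 1/23 < 1? YES.
Since P[∪ A_i] ≤ 1/23 < 1, the complement has P[∩ A_i^c] ≥ 1 − 1/23 = 22/23 > 0, so some outcome avoids every A_i.

36·p = 1/23 ≈ 0.04348; existence CERTIFIED by the union bound.


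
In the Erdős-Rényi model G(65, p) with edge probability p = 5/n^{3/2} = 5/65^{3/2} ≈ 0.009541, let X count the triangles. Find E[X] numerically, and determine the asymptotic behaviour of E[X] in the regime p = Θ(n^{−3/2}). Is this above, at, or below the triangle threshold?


Number of potential triangles: C(65, 3) = 43680.
Each occurs with probability p³ ≈ (0.009541)³ ≈ 8.685602e-07.
By linearity: E[X] = C(65, 3)·p³ ≈ 43680 · 8.685602e-07 ≈ 0.0379.
Since α = 3/2 > 1, p = c/n^{3/2} = o(1/n) is below the triangle threshold p ~ 1/n. Asymptotically E[X] ~ (c³/6)·n^{3(1−α)} = (5³/6)·n^{-1.5} → 0, so by Markov's inequality G has no triangles w.h.p.

E[X] ≈ 0.0379; in regime p = Θ(1/n^{3/2}) E[X] tends to 0 (below the triangle threshold p ~ 1/n).


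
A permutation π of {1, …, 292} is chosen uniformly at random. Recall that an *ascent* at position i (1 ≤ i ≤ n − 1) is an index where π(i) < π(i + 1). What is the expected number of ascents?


Write X = Σ X_I over i = 1, …, 291, with X_I the indicator of one ascent.
There are 291 indicators.
For each fixed i, the pair (π(i), π(i+1)) is a uniformly random ordered pair of distinct values from {1, …, 292}; by symmetry P[π(i) < π(i+1)] = 1/2.
By linearity: E[X] = 291 · (1/2) = (292 − 1) · (1/2) = 291/2 ≈ 145.500.

E[X] = 291/2 = 145.500.


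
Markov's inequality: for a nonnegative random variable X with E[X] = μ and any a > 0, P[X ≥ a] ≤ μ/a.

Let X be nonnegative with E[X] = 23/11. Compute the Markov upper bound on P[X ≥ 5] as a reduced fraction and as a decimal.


μ = E[X] = 23/11, a = 5.
Markov: P[X ≥ 5] ≤ μ/a = (23/11)/5 = 23/55.
Numerically: ≈ 0.418.
(Since a = 5 > μ = 2.091, the bound 23/55 is < 1 and informative.)

P[X ≥ 5] ≤ 23/55 ≈ 0.418.


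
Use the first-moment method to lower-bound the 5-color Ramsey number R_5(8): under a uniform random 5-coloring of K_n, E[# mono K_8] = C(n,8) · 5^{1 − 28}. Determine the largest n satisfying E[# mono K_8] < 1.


We need C(n, 8) · 5^{1 − 28} < 1, i.e. C(n, 8) < 5^{28 − 1} = 7450580596923828125.
Check values of n near the boundary:
  n = 858: C(858, 8) = 7049584530256467771; 7049584530256467771 < 7450580596923828125? YES
  n = 859: C(859, 8) = 7115855595170747139; 7115855595170747139 < 7450580596923828125? YES
  n = 860: C(860, 8) = 7182671140665308145; 7182671140665308145 < 7450580596923828125? YES
  n = 861: C(861, 8) = 7250034996615275865; 7250034996615275865 < 7450580596923828125? YES
  n = 862: C(862, 8) = 7317951015318931845; 7317951015318931845 < 7450580596923828125? YES
  n = 863: C(863, 8) = 7386423071602617757; 7386423071602617757 < 7450580596923828125? YES
  n = 864: C(864, 8) = 7455455062926006708; 7455455062926006708 < 7450580596923828125? NO
  n = 865: C(865, 8) = 7525050909487743060; 7525050909487743060 < 7450580596923828125? NO
The largest n with C(n, 8) < 7450580596923828125 is n = 863 (where E[X] = 7386423071602617757/7450580596923828125 ≈ 0.991389). Hence R_5(8) > 863, i.e. R_5(8) ≥ 864.

Largest n = 863; hence R_5(8) > 863.


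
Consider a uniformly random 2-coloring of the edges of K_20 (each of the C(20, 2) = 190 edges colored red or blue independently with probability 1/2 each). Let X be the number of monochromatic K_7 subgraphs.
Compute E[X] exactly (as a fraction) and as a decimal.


Let X = Σ_S X_S over the C(20, 7) = 77520 subsets S of size 7, where X_S = 1 if the K_7 on S is monochromatic.
For a fixed S, the K_7 on S has C(7, 2) = 21 edges. P[all 21 edges red] = (1/2)^21, and likewise for blue, so P[monochromatic] = 2·(1/2)^21 = 2^{1 − 21} = 1/1048576.
By linearity of expectation: E[X] = C(20, 7) · 2^{1 − 21} = 77520 · 1/1048576 = 4845/65536.
Numerically: E[X] ≈ 0.0739.

E[X] = C(20,7)·2^(1−C(7,2)) = 4845/65536 ≈ 0.0739.


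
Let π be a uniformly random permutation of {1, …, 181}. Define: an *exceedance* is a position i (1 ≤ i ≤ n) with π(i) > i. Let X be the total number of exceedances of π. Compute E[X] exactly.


Write X = Σ_{i=1}^{181} X_i, where X_i = 1_{π(i) > i}.
For each fixed i, π(i) is uniform over {1, …, 181} (marginal of a uniform permutation), so P[π(i) > i] = (n − i)/n. Summing: Σ_{i=1}^{181} (n − i)/n = (0 + 1 + … + 180)/181 = 181(181 − 1)/(2·181) = (181 − 1)/2.
Hence E[X] = Σ_{i=1}^{181} (181 − i)/181 = 90 ≈ 90.0000.

E[X] = 90 = 90.0000.


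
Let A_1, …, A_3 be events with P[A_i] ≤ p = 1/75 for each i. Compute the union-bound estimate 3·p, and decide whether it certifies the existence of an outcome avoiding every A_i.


Union bound: P[∪_{i=1}^{3} A_i] ≤ Σ_i P[A_i] ≤ 3·p = 3·(1/75) = 1/25.
Numerically: 1/25 ≈ 0.0400000.
Is 1/25 < 1? YES.
Since P[∪ A_i] ≤ 1/25 < 1, the complement has P[∩ A_i^c] ≥ 1 − 1/25 = 24/25 > 0, so some outcome avoids every A_i.

3·p = 1/25 ≈ 0.0400000; existence CERTIFIED by the union bound.


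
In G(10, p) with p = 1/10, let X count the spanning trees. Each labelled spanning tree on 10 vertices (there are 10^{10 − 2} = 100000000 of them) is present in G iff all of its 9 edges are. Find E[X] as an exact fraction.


K_10 has 10^{10 − 2} = 100000000 labelled spanning trees.
For each such spanning tree H, let X_H = 1 if all 9 edges of H are present in G. Then P[X_H = 1] = p^{9} = (1/10)^{9} = 1/1000000000.
By linearity of expectation: E[X] = Σ_H E[X_H] = 100000000 · p^{9} = 100000000 · 1/1000000000 = 1/10.
Numerically: E[X] ≈ 0.1.

E[X] = 100000000 · (1/10)^{9} = 1/10 ≈ 0.1.


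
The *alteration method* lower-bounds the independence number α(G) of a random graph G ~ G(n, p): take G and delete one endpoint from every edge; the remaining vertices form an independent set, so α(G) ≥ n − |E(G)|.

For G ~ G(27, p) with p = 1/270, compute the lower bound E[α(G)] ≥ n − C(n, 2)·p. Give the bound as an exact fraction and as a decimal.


E[|E(G)|] = C(27, 2)·p = 351 · (1/270) = 13/10.
E[α(G)] ≥ n − E[|E(G)|] = 27 − 13/10 = 257/10.
Numerically: ≈ 25.700.
(This is only a lower bound; the true E[α(G)] may be larger.)

E[α(G)] ≥ 257/10 ≈ 25.700.


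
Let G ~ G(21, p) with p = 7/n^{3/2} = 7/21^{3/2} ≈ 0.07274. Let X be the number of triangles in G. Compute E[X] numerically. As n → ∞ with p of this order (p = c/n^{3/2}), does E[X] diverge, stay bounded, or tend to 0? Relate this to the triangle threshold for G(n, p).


Number of potential triangles: C(21, 3) = 1330.
Each occurs with probability p³ ≈ (0.07274)³ ≈ 3.848640e-04.
By linearity: E[X] = C(21, 3)·p³ ≈ 1330 · 3.848640e-04 ≈ 0.5119.
Since α = 3/2 > 1, p = c/n^{3/2} = o(1/n) is below the triangle threshold p ~ 1/n. Asymptotically E[X] ~ (c³/6)·n^{3(1−α)} = (7³/6)·n^{-1.5} → 0, so by Markov's inequality G has no triangles w.h.p.

E[X] ≈ 0.5119; in regime p = Θ(1/n^{3/2}) E[X] tends to 0 (below the triangle threshold p ~ 1/n).


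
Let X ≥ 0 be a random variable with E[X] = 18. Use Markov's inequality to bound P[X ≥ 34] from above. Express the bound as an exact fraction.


μ = E[X] = 18, a = 34.
Markov: P[X ≥ 34] ≤ μ/a = (18)/34 = 9/17.
Numerically: ≈ 0.5294.
(Since a = 34 > μ = 18.0000, the bound 9/17 is < 1 and informative.)

P[X ≥ 34] ≤ 9/17 ≈ 0.5294.


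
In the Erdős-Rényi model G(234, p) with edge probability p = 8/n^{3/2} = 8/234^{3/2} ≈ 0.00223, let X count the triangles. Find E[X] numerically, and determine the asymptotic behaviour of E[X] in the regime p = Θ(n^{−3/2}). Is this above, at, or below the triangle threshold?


Number of potential triangles: C(234, 3) = 2108184.
Each occurs with probability p³ ≈ (0.00223)³ ≈ 1.11635e-08.
By linearity: E[X] = C(234, 3)·p³ ≈ 2108184 · 1.11635e-08 ≈ 0.024.
Since α = 3/2 > 1, p = c/n^{3/2} = o(1/n) is below the triangle threshold p ~ 1/n. Asymptotically E[X] ~ (c³/6)·n^{3(1−α)} = (8³/6)·n^{-1.5} → 0, so by Markov's inequality G has no triangles w.h.p.

E[X] ≈ 0.024; in regime p = Θ(1/n^{3/2}) E[X] tends to 0 (below the triangle threshold p ~ 1/n).


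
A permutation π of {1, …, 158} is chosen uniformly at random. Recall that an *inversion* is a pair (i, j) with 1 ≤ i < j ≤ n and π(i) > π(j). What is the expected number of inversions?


Write X = Σ X_I over the C(158, 2) = 12403 pairs i < j, with X_I the indicator of one inversion.
There are 12403 indicators.
For each fixed pair i < j, the values π(i) and π(j) are two distinct elements of {1, …, 158} in uniformly random order; by symmetry P[π(i) > π(j)] = 1/2.
By linearity: E[X] = 12403 · (1/2) = C(158, 2) · (1/2) = 12403/2 = 12403/2 ≈ 6201.50000.

E[X] = 12403/2 = 6201.50000.


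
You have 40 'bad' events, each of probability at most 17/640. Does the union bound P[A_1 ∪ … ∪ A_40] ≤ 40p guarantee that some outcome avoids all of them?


Union bound: P[∪_{i=1}^{40} A_i] ≤ Σ_i P[A_i] ≤ 40·p = 40·(17/640) = 17/16.
Numerically: 17/16 ≈ 1.06250.
Is 17/16 < 1? NO.
Since the bound 17/16 is ≥ 1, the union bound is uninformative here; it does NOT by itself certify existence.

40·p = 17/16 ≈ 1.06250; existence NOT certified by the union bound.


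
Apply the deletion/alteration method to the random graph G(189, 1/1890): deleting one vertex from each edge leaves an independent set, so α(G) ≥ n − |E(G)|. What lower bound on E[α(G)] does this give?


E[|E(G)|] = C(189, 2)·p = 17766 · (1/1890) = 47/5.
E[α(G)] ≥ n − E[|E(G)|] = 189 − 47/5 = 898/5.
Numerically: ≈ 179.600000.
(This is only a lower bound; the true E[α(G)] may be larger.)

E[α(G)] ≥ 898/5 ≈ 179.600000.


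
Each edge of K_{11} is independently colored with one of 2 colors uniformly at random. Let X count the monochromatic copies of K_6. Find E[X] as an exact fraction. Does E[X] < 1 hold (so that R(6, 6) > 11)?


E[X] = C(11, 6) · 2^{1 − 15} = 462 · 2^{−14} = 462/16384.
As a reduced fraction: E[X] = 231/8192 ≈ 0.0282.
Is E[X] < 1? YES.
Since E[X] < 1, there exists a 2-coloring of K_{11} with no monochromatic K_6; hence R(6, 6) > 11.

E[X] = 231/8192 ≈ 0.0282; E[X] < 1, so R(6, 6) > 11.


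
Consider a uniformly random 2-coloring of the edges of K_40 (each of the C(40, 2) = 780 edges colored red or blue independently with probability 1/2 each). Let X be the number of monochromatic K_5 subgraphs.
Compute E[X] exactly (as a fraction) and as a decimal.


Let X = Σ_S X_S over the C(40, 5) = 658008 subsets S of size 5, where X_S = 1 if the K_5 on S is monochromatic.
For a fixed S, the K_5 on S has C(5, 2) = 10 edges. P[all 10 edges red] = (1/2)^10, and likewise for blue, so P[monochromatic] = 2·(1/2)^10 = 2^{1 − 10} = 1/512.
Summing: E[X] = C(40, 5) · 2^{1 − 10} = 658008 · 1/512 = 82251/64.
Numerically: E[X] ≈ 1285.17188.

E[X] = C(40,5)·2^(1−C(5,2)) = 82251/64 ≈ 1285.17188.


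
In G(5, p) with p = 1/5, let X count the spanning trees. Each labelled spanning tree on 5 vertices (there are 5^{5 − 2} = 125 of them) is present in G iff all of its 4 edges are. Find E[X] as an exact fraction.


K_5 has 5^{5 − 2} = 125 labelled spanning trees.
For each such spanning tree H, let X_H = 1 if all 4 edges of H are present in G. Then P[X_H = 1] = p^{4} = (1/5)^{4} = 1/625.
Summing the indicators: E[X] = Σ_H E[X_H] = 125 · p^{4} = 125 · 1/625 = 1/5.
Numerically: E[X] ≈ 0.2.

E[X] = 125 · (1/5)^{4} = 1/5 ≈ 0.2.


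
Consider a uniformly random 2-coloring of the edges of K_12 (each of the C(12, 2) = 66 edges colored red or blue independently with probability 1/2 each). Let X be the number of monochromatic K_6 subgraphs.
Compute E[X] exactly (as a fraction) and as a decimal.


Let X = Σ_S X_S over the C(12, 6) = 924 subsets S of size 6, where X_S = 1 if the K_6 on S is monochromatic.
For a fixed S, the K_6 on S has C(6, 2) = 15 edges. P[all 15 edges red] = (1/2)^15, and likewise for blue, so P[monochromatic] = 2·(1/2)^15 = 2^{1 − 15} = 1/16384.
By linearity: E[X] = C(12, 6) · 2^{1 − 15} = 924 · 1/16384 = 231/4096.
Numerically: E[X] ≈ 0.056.

E[X] = C(12,6)·2^(1−C(6,2)) = 231/4096 ≈ 0.056.


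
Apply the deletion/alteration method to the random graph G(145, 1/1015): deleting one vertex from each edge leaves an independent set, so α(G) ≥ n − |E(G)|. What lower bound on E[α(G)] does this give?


E[|E(G)|] = C(145, 2)·p = 10440 · (1/1015) = 72/7.
E[α(G)] ≥ n − E[|E(G)|] = 145 − 72/7 = 943/7.
Numerically: ≈ 134.714.
(This is only a lower bound; the true E[α(G)] may be larger.)

E[α(G)] ≥ 943/7 ≈ 134.714.


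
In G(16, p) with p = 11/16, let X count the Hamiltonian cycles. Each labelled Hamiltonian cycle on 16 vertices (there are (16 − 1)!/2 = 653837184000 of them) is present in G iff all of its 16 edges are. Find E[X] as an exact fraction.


K_16 has (16 − 1)!/2 = 653837184000 labelled Hamiltonian cycles.
For each such Hamiltonian cycle H, let X_H = 1 if all 16 edges of H are present in G. Then P[X_H = 1] = p^{16} = (11/16)^{16} = 45949729863572161/18446744073709551616.
By linearity: E[X] = Σ_H E[X_H] = 653837184000 · p^{16} = 653837184000 · 45949729863572161/18446744073709551616 = 29339494120662818290072875/18014398509481984.
Numerically: E[X] ≈ 1.63e+09.

E[X] = 653837184000 · (11/16)^{16} = 29339494120662818290072875/18014398509481984 ≈ 1.63e+09.


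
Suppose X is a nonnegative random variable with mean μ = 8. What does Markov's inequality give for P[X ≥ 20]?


μ = E[X] = 8, a = 20.
Markov: P[X ≥ 20] ≤ μ/a = (8)/20 = 2/5.
Numerically: ≈ 0.400000.
(Since a = 20 > μ = 8.000000, the bound 2/5 is < 1 and informative.)

P[X ≥ 20] ≤ 2/5 ≈ 0.400000.


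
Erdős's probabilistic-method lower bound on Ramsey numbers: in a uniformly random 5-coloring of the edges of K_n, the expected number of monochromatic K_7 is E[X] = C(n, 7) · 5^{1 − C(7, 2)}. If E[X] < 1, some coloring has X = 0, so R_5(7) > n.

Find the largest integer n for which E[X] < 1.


We need C(n, 7) · 5^{1 − 21} < 1, i.e. C(n, 7) < 5^{21 − 1} = 95367431640625.
Check values of n near the boundary:
  n = 337: C(337, 7) = 91989916924632; 91989916924632 < 95367431640625? YES
  n = 338: C(338, 7) = 93935323022736; 93935323022736 < 95367431640625? YES
  n = 339: C(339, 7) = 95915887062372; 95915887062372 < 95367431640625? NO
  n = 340: C(340, 7) = 97932136940560; 97932136940560 < 95367431640625? NO
The largest n with C(n, 7) < 95367431640625 is n = 338 (where E[X] = 93935323022736/95367431640625 ≈ 0.985). Hence R_5(7) > 338, i.e. R_5(7) ≥ 339.

Largest n = 338; hence R_5(7) > 338.


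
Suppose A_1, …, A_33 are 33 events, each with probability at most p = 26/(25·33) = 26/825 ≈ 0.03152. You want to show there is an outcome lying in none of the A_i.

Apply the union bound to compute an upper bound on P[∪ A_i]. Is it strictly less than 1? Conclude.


Union bound: P[∪_{i=1}^{33} A_i] ≤ Σ_i P[A_i] ≤ 33·p = 33·(26/825) = 26/25.
Numerically: 26/25 ≈ 1.04000.
Is 26/25 < 1? NO.
Since the bound 26/25 is ≥ 1, the union bound is uninformative here; it does NOT by itself certify existence.

33·p = 26/25 ≈ 1.04000; existence NOT certified by the union bound.


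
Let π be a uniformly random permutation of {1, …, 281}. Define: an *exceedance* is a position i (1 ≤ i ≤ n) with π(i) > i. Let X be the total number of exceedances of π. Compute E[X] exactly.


Write X = Σ_{i=1}^{281} X_i, where X_i = 1_{π(i) > i}.
For each fixed i, π(i) is uniform over {1, …, 281} (marginal of a uniform permutation), so P[π(i) > i] = (n − i)/n. Summing: Σ_{i=1}^{281} (n − i)/n = (0 + 1 + … + 280)/281 = 281(281 − 1)/(2·281) = (281 − 1)/2.
Hence E[X] = Σ_{i=1}^{281} (281 − i)/281 = 140 ≈ 140.0000.

E[X] = 140 = 140.0000.
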